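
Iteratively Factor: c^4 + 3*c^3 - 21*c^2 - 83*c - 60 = (c - 5)*(c^3 + 8*c^2 + 19*c + 12) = (c - 5)*(c + 1)*(c^2 + 7*c + 12) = (c - 5)*(c + 1)*(c + 3)*(c + 4)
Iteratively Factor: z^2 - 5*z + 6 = (z - 2)*(z - 3)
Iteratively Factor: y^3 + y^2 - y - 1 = (y + 1)*(y^2 - 1) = (y + 1)^2*(y - 1)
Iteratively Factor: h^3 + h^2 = (h)*(h^2 + h) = h^2*(h + 1)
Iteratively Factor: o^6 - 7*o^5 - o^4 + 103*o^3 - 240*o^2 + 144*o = (o - 4)*(o^5 - 3*o^4 - 13*o^3 + 51*o^2 - 36*o) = (o - 4)*(o - 3)*(o^4 - 13*o^2 + 12*o) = o*(o - 4)*(o - 3)*(o^3 - 13*o + 12) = o*(o - 4)*(o - 3)*(o + 4)*(o^2 - 4*o + 3) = o*(o - 4)*(o - 3)*(o - 1)*(o + 4)*(o - 3)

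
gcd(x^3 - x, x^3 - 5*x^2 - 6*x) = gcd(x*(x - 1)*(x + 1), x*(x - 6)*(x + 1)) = x^2 + x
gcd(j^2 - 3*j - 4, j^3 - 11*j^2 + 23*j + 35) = j + 1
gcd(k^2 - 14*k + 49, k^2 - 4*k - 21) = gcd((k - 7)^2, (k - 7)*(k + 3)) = k - 7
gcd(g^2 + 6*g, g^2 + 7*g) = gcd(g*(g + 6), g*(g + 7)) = g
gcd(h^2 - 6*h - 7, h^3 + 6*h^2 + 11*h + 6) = h + 1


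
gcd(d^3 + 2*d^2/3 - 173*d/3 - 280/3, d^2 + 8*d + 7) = d + 7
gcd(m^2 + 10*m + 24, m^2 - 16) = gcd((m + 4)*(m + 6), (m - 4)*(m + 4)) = m + 4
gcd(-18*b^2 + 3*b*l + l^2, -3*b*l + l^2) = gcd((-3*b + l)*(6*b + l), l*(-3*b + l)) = 3*b - l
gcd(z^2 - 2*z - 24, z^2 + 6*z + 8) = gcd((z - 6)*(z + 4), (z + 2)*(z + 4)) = z + 4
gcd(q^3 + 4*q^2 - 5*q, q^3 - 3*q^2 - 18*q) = q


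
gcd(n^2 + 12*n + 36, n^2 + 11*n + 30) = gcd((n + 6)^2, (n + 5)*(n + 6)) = n + 6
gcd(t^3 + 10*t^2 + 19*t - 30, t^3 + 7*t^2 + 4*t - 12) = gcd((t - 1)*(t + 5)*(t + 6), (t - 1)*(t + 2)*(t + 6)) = t^2 + 5*t - 6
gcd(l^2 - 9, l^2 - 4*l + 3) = l - 3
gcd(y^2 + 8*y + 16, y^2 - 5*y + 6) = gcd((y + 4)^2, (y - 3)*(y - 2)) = 1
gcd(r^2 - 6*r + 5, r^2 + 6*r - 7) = r - 1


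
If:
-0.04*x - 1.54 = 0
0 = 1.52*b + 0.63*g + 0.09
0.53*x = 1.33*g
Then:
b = 6.30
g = -15.34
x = -38.50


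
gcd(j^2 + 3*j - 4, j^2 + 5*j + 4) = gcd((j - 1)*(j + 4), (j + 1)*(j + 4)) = j + 4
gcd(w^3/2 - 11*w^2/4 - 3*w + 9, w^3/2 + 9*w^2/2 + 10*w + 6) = w + 2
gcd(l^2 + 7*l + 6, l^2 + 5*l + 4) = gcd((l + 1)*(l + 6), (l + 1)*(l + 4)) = l + 1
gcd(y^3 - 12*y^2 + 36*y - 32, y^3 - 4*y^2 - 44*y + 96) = y^2 - 10*y + 16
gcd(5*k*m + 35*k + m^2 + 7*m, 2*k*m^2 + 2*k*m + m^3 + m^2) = 1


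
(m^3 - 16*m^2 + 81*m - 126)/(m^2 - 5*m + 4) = (m^3 - 16*m^2 + 81*m - 126)/(m^2 - 5*m + 4)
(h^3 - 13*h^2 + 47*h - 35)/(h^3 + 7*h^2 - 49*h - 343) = (h^2 - 6*h + 5)/(h^2 + 14*h + 49)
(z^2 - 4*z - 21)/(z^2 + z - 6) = (z - 7)/(z - 2)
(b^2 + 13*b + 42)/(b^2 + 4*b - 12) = (b + 7)/(b - 2)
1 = 1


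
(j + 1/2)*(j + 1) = j^2 + 3*j/2 + 1/2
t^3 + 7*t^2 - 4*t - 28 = (t - 2)*(t + 2)*(t + 7)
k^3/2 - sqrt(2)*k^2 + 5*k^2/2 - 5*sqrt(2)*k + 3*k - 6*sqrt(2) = (k/2 + 1)*(k + 3)*(k - 2*sqrt(2))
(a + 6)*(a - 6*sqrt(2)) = a^2 - 6*sqrt(2)*a + 6*a - 36*sqrt(2)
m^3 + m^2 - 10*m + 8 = (m - 2)*(m - 1)*(m + 4)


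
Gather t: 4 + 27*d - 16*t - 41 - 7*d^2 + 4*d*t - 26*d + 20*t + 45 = -7*d^2 + d + t*(4*d + 4) + 8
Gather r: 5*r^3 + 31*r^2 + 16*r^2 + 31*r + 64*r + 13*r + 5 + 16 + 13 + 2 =5*r^3 + 47*r^2 + 108*r + 36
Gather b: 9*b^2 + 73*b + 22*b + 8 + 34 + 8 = 9*b^2 + 95*b + 50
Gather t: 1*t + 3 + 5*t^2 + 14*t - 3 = 5*t^2 + 15*t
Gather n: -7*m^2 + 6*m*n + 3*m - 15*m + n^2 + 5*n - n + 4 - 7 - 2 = -7*m^2 - 12*m + n^2 + n*(6*m + 4) - 5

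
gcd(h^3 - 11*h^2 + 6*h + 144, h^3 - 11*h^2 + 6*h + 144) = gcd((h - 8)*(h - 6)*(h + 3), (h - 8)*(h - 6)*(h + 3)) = h^3 - 11*h^2 + 6*h + 144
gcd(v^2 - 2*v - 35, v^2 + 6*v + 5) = v + 5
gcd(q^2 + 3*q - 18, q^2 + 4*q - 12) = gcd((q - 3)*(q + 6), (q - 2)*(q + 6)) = q + 6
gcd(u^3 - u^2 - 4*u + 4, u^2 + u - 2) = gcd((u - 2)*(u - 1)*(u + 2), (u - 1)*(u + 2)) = u^2 + u - 2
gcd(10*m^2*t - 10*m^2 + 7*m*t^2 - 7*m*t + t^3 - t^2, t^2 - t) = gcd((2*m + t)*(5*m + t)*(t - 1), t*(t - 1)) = t - 1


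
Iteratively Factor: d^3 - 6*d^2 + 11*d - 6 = (d - 2)*(d^2 - 4*d + 3) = (d - 3)*(d - 2)*(d - 1)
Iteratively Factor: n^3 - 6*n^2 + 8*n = (n - 2)*(n^2 - 4*n) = (n - 4)*(n - 2)*(n)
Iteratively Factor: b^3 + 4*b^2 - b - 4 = (b + 4)*(b^2 - 1) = (b - 1)*(b + 4)*(b + 1)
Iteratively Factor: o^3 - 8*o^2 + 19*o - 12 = (o - 4)*(o^2 - 4*o + 3) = (o - 4)*(o - 3)*(o - 1)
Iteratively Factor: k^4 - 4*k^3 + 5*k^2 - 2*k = (k - 2)*(k^3 - 2*k^2 + k) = k*(k - 2)*(k^2 - 2*k + 1) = k*(k - 2)*(k - 1)*(k - 1)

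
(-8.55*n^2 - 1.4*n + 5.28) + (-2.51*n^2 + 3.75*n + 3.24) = -11.06*n^2 + 2.35*n + 8.52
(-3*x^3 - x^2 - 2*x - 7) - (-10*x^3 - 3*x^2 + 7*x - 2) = 7*x^3 + 2*x^2 - 9*x - 5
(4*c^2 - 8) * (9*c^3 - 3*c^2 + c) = 36*c^5 - 12*c^4 - 68*c^3 + 24*c^2 - 8*c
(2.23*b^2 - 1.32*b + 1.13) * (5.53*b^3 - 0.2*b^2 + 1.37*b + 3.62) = 12.3319*b^5 - 7.7456*b^4 + 9.568*b^3 + 6.0382*b^2 - 3.2303*b + 4.0906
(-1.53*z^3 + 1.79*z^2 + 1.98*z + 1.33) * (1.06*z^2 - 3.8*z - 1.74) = -1.6218*z^5 + 7.7114*z^4 - 2.041*z^3 - 9.2288*z^2 - 8.4992*z - 2.3142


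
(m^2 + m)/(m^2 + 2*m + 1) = m/(m + 1)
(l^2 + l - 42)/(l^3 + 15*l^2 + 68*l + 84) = (l - 6)/(l^2 + 8*l + 12)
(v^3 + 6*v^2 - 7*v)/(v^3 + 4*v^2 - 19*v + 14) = v/(v - 2)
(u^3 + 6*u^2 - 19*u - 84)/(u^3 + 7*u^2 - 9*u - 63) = (u - 4)/(u - 3)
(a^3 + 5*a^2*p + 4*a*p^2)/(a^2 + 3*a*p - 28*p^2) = a*(a^2 + 5*a*p + 4*p^2)/(a^2 + 3*a*p - 28*p^2)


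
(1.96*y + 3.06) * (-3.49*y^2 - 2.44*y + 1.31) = -6.8404*y^3 - 15.4618*y^2 - 4.8988*y + 4.0086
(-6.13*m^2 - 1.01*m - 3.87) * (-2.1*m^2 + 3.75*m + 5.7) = 12.873*m^4 - 20.8665*m^3 - 30.6015*m^2 - 20.2695*m - 22.059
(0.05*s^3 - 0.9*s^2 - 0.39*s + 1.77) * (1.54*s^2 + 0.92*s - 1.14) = 0.077*s^5 - 1.34*s^4 - 1.4856*s^3 + 3.393*s^2 + 2.073*s - 2.0178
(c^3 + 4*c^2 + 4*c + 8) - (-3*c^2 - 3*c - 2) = c^3 + 7*c^2 + 7*c + 10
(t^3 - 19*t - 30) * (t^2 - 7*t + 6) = t^5 - 7*t^4 - 13*t^3 + 103*t^2 + 96*t - 180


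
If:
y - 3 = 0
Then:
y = 3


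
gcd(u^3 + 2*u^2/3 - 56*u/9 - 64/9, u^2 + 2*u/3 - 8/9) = u + 4/3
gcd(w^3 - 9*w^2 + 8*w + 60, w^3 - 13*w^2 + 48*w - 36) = w - 6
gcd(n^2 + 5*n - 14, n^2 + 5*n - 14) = n^2 + 5*n - 14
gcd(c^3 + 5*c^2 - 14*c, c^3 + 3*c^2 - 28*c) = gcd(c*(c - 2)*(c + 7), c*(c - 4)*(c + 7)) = c^2 + 7*c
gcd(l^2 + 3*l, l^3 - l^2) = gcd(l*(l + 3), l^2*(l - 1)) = l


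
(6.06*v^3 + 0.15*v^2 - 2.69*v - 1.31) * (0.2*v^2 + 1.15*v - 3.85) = 1.212*v^5 + 6.999*v^4 - 23.6965*v^3 - 3.933*v^2 + 8.85*v + 5.0435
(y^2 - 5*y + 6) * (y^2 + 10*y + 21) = y^4 + 5*y^3 - 23*y^2 - 45*y + 126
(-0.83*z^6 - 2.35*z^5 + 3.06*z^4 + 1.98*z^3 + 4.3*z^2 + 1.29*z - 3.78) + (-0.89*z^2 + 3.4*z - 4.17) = -0.83*z^6 - 2.35*z^5 + 3.06*z^4 + 1.98*z^3 + 3.41*z^2 + 4.69*z - 7.95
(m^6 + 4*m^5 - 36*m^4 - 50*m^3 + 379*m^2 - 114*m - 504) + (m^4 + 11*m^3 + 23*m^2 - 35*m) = m^6 + 4*m^5 - 35*m^4 - 39*m^3 + 402*m^2 - 149*m - 504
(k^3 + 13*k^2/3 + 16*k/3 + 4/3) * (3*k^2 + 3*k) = 3*k^5 + 16*k^4 + 29*k^3 + 20*k^2 + 4*k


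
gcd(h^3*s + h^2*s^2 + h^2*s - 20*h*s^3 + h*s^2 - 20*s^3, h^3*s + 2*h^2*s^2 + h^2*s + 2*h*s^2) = h*s + s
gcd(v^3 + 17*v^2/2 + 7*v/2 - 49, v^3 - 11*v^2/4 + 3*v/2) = v - 2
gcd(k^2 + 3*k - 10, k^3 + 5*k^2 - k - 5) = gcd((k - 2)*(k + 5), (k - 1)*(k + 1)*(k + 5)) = k + 5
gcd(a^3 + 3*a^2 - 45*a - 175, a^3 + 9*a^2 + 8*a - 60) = a + 5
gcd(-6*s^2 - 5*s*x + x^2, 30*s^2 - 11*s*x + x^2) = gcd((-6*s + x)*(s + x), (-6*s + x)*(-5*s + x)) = -6*s + x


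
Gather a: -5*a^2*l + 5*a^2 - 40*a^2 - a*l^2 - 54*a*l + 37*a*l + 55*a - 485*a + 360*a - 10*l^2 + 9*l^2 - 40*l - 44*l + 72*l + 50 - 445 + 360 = a^2*(-5*l - 35) + a*(-l^2 - 17*l - 70) - l^2 - 12*l - 35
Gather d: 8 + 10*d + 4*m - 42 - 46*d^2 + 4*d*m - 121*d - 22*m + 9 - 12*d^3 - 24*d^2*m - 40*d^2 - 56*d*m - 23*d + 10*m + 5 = -12*d^3 + d^2*(-24*m - 86) + d*(-52*m - 134) - 8*m - 20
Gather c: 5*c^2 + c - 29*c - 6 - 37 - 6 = 5*c^2 - 28*c - 49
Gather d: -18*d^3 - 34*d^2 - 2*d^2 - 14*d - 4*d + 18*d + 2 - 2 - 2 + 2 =-18*d^3 - 36*d^2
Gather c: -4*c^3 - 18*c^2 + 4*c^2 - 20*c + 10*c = -4*c^3 - 14*c^2 - 10*c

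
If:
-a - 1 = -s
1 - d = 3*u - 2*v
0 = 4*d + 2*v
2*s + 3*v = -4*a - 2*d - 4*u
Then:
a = -8*v/9 - 5/9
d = -v/2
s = 4/9 - 8*v/9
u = 5*v/6 + 1/3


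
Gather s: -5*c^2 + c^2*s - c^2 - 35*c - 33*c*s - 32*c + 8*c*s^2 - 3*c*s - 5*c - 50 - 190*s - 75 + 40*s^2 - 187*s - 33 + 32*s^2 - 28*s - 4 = -6*c^2 - 72*c + s^2*(8*c + 72) + s*(c^2 - 36*c - 405) - 162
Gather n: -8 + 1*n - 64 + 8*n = 9*n - 72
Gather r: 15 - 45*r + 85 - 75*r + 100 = 200 - 120*r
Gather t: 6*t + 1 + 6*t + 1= 12*t + 2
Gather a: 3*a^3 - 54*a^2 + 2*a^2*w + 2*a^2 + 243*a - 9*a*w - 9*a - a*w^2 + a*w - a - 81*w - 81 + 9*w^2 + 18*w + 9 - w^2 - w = 3*a^3 + a^2*(2*w - 52) + a*(-w^2 - 8*w + 233) + 8*w^2 - 64*w - 72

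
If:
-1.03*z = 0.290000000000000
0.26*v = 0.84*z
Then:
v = -0.91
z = -0.28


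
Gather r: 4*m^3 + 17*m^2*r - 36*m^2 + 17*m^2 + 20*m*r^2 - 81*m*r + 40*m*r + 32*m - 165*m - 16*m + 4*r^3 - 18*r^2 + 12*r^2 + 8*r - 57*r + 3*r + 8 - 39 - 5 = 4*m^3 - 19*m^2 - 149*m + 4*r^3 + r^2*(20*m - 6) + r*(17*m^2 - 41*m - 46) - 36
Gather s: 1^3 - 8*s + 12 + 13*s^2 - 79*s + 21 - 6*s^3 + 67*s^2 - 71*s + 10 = -6*s^3 + 80*s^2 - 158*s + 44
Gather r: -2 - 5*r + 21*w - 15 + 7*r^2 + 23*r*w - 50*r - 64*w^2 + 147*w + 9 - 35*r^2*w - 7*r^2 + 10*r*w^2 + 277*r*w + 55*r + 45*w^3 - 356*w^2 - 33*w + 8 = -35*r^2*w + r*(10*w^2 + 300*w) + 45*w^3 - 420*w^2 + 135*w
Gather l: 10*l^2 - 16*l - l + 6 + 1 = 10*l^2 - 17*l + 7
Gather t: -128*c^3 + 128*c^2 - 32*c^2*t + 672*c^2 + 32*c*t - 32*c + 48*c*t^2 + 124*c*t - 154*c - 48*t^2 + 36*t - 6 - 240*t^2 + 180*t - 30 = -128*c^3 + 800*c^2 - 186*c + t^2*(48*c - 288) + t*(-32*c^2 + 156*c + 216) - 36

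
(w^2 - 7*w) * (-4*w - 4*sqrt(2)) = -4*w^3 - 4*sqrt(2)*w^2 + 28*w^2 + 28*sqrt(2)*w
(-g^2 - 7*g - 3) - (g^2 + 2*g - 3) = -2*g^2 - 9*g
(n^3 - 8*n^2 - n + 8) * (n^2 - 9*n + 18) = n^5 - 17*n^4 + 89*n^3 - 127*n^2 - 90*n + 144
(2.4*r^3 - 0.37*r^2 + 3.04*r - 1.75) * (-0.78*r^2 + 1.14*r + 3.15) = -1.872*r^5 + 3.0246*r^4 + 4.767*r^3 + 3.6651*r^2 + 7.581*r - 5.5125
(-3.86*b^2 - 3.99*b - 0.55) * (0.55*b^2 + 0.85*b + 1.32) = -2.123*b^4 - 5.4755*b^3 - 8.7892*b^2 - 5.7343*b - 0.726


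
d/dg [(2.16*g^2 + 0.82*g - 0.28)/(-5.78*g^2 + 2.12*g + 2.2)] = (9.3188*g^2 + 6.2672*g + 2.3976)/(33.4084*g^4 - 24.5072*g^3 - 20.9376*g^2 + 9.328*g + 4.84)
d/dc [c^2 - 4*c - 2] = 2*c - 4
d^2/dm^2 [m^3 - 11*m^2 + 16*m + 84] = 6*m - 22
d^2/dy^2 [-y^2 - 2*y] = -2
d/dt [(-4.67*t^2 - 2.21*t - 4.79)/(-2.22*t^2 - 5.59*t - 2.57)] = (21.1991*t^2 + 2.7362*t - 21.0964)/(4.9284*t^4 + 24.8196*t^3 + 42.6589*t^2 + 28.7326*t + 6.6049)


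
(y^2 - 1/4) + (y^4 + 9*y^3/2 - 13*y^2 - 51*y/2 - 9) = y^4 + 9*y^3/2 - 12*y^2 - 51*y/2 - 37/4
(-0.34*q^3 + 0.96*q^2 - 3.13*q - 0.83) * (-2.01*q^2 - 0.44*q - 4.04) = 0.6834*q^5 - 1.78*q^4 + 7.2425*q^3 - 0.832900000000001*q^2 + 13.0104*q + 3.3532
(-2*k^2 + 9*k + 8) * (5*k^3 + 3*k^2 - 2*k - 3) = -10*k^5 + 39*k^4 + 71*k^3 + 12*k^2 - 43*k - 24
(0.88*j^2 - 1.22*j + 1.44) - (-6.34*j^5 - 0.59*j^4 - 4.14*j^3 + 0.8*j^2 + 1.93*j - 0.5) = 6.34*j^5 + 0.59*j^4 + 4.14*j^3 + 0.08*j^2 - 3.15*j + 1.94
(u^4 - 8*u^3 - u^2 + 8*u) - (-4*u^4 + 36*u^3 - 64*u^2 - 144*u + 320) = 5*u^4 - 44*u^3 + 63*u^2 + 152*u - 320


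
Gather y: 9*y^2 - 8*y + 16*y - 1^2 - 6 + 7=9*y^2 + 8*y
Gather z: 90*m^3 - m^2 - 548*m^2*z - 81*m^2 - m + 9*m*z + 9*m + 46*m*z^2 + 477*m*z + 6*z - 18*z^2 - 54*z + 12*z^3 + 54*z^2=90*m^3 - 82*m^2 + 8*m + 12*z^3 + z^2*(46*m + 36) + z*(-548*m^2 + 486*m - 48)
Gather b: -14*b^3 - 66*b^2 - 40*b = -14*b^3 - 66*b^2 - 40*b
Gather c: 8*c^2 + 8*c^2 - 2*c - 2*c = 16*c^2 - 4*c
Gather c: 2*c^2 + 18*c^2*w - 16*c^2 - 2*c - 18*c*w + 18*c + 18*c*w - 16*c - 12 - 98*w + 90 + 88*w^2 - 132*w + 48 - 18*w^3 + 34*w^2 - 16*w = c^2*(18*w - 14) - 18*w^3 + 122*w^2 - 246*w + 126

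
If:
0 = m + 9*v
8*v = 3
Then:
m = -27/8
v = 3/8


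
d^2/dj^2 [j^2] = 2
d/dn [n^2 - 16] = 2*n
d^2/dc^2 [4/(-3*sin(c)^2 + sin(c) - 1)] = 4*(36*sin(c)^4 - 9*sin(c)^3 - 65*sin(c)^2 + 19*sin(c) + 4)/(3*sin(c)^2 - sin(c) + 1)^3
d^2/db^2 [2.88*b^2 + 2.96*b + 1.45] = 5.76000000000000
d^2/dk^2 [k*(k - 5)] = 2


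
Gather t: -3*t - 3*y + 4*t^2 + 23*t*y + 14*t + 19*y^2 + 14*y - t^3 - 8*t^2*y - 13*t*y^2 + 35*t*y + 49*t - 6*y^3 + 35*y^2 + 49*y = -t^3 + t^2*(4 - 8*y) + t*(-13*y^2 + 58*y + 60) - 6*y^3 + 54*y^2 + 60*y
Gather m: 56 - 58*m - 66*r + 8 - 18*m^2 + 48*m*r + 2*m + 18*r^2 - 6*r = -18*m^2 + m*(48*r - 56) + 18*r^2 - 72*r + 64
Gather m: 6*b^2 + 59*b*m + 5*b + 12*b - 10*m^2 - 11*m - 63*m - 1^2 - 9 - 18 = 6*b^2 + 17*b - 10*m^2 + m*(59*b - 74) - 28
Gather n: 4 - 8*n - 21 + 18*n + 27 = 10*n + 10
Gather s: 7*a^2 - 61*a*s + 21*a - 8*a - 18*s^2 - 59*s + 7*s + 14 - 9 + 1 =7*a^2 + 13*a - 18*s^2 + s*(-61*a - 52) + 6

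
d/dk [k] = 1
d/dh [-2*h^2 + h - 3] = 1 - 4*h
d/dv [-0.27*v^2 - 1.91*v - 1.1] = -0.54*v - 1.91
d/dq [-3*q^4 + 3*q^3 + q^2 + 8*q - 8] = -12*q^3 + 9*q^2 + 2*q + 8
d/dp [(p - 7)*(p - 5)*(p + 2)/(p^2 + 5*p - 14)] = (p^4 + 10*p^3 - 103*p^2 + 140*p - 504)/(p^4 + 10*p^3 - 3*p^2 - 140*p + 196)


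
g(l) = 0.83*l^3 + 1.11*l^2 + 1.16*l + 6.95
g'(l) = 2.49*l^2 + 2.22*l + 1.16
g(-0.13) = 6.82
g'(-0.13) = 0.91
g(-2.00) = 2.43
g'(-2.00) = 6.68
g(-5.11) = -80.74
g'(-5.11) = 54.83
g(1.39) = 12.94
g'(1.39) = 9.06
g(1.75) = 16.83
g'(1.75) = 12.67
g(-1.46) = 5.04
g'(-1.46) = 3.23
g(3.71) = 68.92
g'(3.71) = 43.67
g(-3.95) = -31.47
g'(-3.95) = 31.24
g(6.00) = 233.15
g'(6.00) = 104.12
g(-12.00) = -1281.37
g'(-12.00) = 333.08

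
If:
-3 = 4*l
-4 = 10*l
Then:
No Solution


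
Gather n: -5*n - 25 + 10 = -5*n - 15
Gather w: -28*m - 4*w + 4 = -28*m - 4*w + 4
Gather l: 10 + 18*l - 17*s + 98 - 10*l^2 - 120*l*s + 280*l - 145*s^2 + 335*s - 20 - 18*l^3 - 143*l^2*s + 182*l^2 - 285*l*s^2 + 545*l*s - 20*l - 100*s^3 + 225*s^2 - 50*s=-18*l^3 + l^2*(172 - 143*s) + l*(-285*s^2 + 425*s + 278) - 100*s^3 + 80*s^2 + 268*s + 88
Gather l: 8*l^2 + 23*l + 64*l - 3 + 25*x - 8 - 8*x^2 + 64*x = 8*l^2 + 87*l - 8*x^2 + 89*x - 11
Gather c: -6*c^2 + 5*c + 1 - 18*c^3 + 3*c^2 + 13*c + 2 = -18*c^3 - 3*c^2 + 18*c + 3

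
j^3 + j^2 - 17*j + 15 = (j - 3)*(j - 1)*(j + 5)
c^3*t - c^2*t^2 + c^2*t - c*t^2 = c*(c - t)*(c*t + t)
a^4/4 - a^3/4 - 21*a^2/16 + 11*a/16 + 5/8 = (a/4 + 1/2)*(a - 5/2)*(a - 1)*(a + 1/2)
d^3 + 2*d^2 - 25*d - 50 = (d - 5)*(d + 2)*(d + 5)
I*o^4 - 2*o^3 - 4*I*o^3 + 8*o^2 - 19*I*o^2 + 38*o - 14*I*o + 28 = (o - 7)*(o + 2)*(o + 2*I)*(I*o + I)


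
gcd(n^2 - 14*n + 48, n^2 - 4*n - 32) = n - 8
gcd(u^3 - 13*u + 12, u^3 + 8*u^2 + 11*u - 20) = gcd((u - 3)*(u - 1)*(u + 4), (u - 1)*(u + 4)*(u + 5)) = u^2 + 3*u - 4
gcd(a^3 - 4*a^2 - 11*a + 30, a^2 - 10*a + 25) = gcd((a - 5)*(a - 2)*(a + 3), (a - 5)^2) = a - 5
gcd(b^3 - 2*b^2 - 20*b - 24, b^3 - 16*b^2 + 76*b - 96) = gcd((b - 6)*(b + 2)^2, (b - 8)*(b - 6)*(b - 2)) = b - 6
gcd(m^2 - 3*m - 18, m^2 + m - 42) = m - 6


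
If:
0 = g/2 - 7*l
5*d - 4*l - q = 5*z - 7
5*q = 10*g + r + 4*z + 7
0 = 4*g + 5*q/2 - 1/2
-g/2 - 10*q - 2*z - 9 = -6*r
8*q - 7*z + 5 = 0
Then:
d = 106831/36715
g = -5006/3147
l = -2503/22029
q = 8639/3147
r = 22742/3147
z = 12121/3147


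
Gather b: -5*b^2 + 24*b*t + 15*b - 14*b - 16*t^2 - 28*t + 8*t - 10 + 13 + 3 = -5*b^2 + b*(24*t + 1) - 16*t^2 - 20*t + 6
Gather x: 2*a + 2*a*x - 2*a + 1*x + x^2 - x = 2*a*x + x^2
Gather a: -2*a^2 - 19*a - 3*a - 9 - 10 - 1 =-2*a^2 - 22*a - 20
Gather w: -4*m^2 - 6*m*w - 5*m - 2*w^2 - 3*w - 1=-4*m^2 - 5*m - 2*w^2 + w*(-6*m - 3) - 1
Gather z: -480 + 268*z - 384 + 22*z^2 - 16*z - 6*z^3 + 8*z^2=-6*z^3 + 30*z^2 + 252*z - 864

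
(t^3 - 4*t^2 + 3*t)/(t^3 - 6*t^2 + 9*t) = (t - 1)/(t - 3)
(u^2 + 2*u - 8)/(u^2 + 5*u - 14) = (u + 4)/(u + 7)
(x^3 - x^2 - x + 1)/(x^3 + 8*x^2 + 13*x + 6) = (x^2 - 2*x + 1)/(x^2 + 7*x + 6)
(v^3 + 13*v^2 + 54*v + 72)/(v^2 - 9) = (v^2 + 10*v + 24)/(v - 3)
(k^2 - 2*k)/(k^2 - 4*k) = (k - 2)/(k - 4)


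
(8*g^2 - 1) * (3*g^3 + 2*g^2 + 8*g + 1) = 24*g^5 + 16*g^4 + 61*g^3 + 6*g^2 - 8*g - 1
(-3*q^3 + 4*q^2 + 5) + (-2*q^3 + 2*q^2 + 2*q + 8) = -5*q^3 + 6*q^2 + 2*q + 13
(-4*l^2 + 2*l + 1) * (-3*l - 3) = 12*l^3 + 6*l^2 - 9*l - 3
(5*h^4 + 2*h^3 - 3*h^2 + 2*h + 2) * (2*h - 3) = 10*h^5 - 11*h^4 - 12*h^3 + 13*h^2 - 2*h - 6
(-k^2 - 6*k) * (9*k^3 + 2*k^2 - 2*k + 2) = -9*k^5 - 56*k^4 - 10*k^3 + 10*k^2 - 12*k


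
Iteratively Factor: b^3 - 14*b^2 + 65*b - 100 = (b - 5)*(b^2 - 9*b + 20) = (b - 5)*(b - 4)*(b - 5)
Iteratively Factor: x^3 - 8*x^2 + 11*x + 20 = (x - 4)*(x^2 - 4*x - 5) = (x - 5)*(x - 4)*(x + 1)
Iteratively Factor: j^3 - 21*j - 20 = (j - 5)*(j^2 + 5*j + 4) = (j - 5)*(j + 1)*(j + 4)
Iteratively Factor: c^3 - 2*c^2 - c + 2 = (c + 1)*(c^2 - 3*c + 2) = (c - 1)*(c + 1)*(c - 2)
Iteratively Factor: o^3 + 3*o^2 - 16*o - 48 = (o - 4)*(o^2 + 7*o + 12) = (o - 4)*(o + 4)*(o + 3)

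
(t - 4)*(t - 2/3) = t^2 - 14*t/3 + 8/3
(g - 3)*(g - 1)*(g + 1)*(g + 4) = g^4 + g^3 - 13*g^2 - g + 12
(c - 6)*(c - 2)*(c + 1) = c^3 - 7*c^2 + 4*c + 12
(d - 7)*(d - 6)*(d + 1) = d^3 - 12*d^2 + 29*d + 42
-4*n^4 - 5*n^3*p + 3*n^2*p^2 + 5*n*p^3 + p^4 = (-n + p)*(n + p)^2*(4*n + p)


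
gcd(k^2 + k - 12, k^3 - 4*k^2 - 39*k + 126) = k - 3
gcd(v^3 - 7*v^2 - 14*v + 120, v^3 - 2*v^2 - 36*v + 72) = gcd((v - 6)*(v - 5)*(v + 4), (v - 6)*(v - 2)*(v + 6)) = v - 6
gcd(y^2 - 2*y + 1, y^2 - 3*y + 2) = y - 1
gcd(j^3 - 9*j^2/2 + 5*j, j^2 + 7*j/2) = j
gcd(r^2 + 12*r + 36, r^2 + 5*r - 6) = r + 6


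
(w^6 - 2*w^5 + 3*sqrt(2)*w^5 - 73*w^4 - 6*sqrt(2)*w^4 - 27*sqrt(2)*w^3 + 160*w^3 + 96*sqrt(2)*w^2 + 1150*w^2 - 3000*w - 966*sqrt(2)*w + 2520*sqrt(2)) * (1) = w^6 - 2*w^5 + 3*sqrt(2)*w^5 - 73*w^4 - 6*sqrt(2)*w^4 - 27*sqrt(2)*w^3 + 160*w^3 + 96*sqrt(2)*w^2 + 1150*w^2 - 3000*w - 966*sqrt(2)*w + 2520*sqrt(2)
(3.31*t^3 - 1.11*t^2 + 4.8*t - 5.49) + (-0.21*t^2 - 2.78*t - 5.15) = 3.31*t^3 - 1.32*t^2 + 2.02*t - 10.64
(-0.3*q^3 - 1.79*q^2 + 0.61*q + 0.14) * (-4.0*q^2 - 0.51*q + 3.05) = 1.2*q^5 + 7.313*q^4 - 2.4421*q^3 - 6.3306*q^2 + 1.7891*q + 0.427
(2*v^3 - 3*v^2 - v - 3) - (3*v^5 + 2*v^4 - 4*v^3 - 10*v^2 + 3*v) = -3*v^5 - 2*v^4 + 6*v^3 + 7*v^2 - 4*v - 3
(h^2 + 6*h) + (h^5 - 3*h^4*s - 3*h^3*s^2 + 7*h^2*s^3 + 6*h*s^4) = h^5 - 3*h^4*s - 3*h^3*s^2 + 7*h^2*s^3 + h^2 + 6*h*s^4 + 6*h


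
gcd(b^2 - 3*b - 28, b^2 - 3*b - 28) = b^2 - 3*b - 28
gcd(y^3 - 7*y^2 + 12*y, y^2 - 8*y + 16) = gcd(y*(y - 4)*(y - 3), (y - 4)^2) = y - 4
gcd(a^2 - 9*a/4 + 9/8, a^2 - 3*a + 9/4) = a - 3/2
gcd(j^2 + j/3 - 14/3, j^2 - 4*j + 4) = j - 2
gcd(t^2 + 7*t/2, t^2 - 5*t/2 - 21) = t + 7/2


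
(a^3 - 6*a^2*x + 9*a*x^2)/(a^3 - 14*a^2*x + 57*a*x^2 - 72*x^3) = a/(a - 8*x)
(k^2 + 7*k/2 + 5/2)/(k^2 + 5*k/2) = (k + 1)/k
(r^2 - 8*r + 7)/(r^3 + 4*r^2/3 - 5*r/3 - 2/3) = 3*(r - 7)/(3*r^2 + 7*r + 2)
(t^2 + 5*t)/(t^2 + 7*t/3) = 3*(t + 5)/(3*t + 7)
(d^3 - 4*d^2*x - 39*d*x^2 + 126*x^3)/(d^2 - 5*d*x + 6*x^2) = (-d^2 + d*x + 42*x^2)/(-d + 2*x)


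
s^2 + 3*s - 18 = (s - 3)*(s + 6)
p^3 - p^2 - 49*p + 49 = (p - 7)*(p - 1)*(p + 7)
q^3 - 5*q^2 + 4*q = q*(q - 4)*(q - 1)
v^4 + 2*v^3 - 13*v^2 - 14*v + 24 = (v - 3)*(v - 1)*(v + 2)*(v + 4)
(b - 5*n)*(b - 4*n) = b^2 - 9*b*n + 20*n^2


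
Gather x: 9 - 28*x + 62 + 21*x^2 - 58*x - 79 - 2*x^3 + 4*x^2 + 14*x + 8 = -2*x^3 + 25*x^2 - 72*x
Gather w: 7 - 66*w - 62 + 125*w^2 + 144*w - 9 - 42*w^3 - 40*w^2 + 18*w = -42*w^3 + 85*w^2 + 96*w - 64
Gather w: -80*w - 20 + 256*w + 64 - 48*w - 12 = 128*w + 32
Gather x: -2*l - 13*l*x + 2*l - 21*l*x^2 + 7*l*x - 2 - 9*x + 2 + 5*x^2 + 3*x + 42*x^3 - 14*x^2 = 42*x^3 + x^2*(-21*l - 9) + x*(-6*l - 6)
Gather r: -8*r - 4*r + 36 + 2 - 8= 30 - 12*r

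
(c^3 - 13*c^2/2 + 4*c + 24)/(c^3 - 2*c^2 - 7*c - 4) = (c^2 - 5*c/2 - 6)/(c^2 + 2*c + 1)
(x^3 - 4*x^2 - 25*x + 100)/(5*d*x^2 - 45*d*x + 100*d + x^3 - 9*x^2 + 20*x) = (x + 5)/(5*d + x)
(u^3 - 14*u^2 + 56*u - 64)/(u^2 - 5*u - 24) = (u^2 - 6*u + 8)/(u + 3)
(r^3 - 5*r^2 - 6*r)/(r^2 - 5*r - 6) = r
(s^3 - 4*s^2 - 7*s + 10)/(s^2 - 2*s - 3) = (-s^3 + 4*s^2 + 7*s - 10)/(-s^2 + 2*s + 3)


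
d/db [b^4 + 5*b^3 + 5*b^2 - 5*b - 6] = 4*b^3 + 15*b^2 + 10*b - 5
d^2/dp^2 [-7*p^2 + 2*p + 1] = -14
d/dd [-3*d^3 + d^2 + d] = -9*d^2 + 2*d + 1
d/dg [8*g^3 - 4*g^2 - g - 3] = 24*g^2 - 8*g - 1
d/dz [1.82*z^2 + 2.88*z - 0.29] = 3.64*z + 2.88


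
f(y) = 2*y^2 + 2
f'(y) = 4*y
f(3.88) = 32.11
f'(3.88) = 15.52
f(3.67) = 28.94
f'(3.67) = 14.68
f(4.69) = 45.99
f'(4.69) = 18.76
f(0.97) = 3.88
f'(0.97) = 3.88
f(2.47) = 14.20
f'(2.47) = 9.88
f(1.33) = 5.54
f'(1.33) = 5.32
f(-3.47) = 26.08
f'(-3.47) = -13.88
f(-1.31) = 5.43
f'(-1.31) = -5.24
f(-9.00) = 164.00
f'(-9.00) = -36.00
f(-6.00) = 74.00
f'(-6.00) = -24.00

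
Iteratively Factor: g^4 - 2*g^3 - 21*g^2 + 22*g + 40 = (g - 5)*(g^3 + 3*g^2 - 6*g - 8) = (g - 5)*(g - 2)*(g^2 + 5*g + 4) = (g - 5)*(g - 2)*(g + 1)*(g + 4)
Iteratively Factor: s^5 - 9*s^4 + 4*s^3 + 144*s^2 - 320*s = (s)*(s^4 - 9*s^3 + 4*s^2 + 144*s - 320) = s*(s - 4)*(s^3 - 5*s^2 - 16*s + 80) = s*(s - 4)^2*(s^2 - s - 20) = s*(s - 4)^2*(s + 4)*(s - 5)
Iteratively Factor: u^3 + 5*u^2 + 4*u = (u)*(u^2 + 5*u + 4) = u*(u + 4)*(u + 1)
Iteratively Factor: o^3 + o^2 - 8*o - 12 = (o + 2)*(o^2 - o - 6) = (o + 2)^2*(o - 3)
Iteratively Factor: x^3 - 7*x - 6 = (x + 2)*(x^2 - 2*x - 3) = (x - 3)*(x + 2)*(x + 1)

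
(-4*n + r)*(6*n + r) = -24*n^2 + 2*n*r + r^2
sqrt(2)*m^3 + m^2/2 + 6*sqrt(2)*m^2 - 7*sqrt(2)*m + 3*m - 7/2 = (m - 1)*(m + 7)*(sqrt(2)*m + 1/2)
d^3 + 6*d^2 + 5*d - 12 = (d - 1)*(d + 3)*(d + 4)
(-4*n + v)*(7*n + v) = -28*n^2 + 3*n*v + v^2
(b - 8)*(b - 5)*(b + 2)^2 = b^4 - 9*b^3 - 8*b^2 + 108*b + 160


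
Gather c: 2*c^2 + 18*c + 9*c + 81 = 2*c^2 + 27*c + 81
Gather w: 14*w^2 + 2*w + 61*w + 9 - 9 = 14*w^2 + 63*w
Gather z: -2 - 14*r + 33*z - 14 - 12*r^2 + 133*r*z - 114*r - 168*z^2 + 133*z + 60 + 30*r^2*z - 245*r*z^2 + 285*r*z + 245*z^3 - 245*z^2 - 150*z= -12*r^2 - 128*r + 245*z^3 + z^2*(-245*r - 413) + z*(30*r^2 + 418*r + 16) + 44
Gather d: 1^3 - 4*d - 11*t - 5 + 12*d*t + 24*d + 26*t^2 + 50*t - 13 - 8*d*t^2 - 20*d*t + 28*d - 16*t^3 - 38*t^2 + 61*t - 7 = d*(-8*t^2 - 8*t + 48) - 16*t^3 - 12*t^2 + 100*t - 24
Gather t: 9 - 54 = -45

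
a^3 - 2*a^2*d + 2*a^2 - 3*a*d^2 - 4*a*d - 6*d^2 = (a + 2)*(a - 3*d)*(a + d)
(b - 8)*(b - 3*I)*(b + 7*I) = b^3 - 8*b^2 + 4*I*b^2 + 21*b - 32*I*b - 168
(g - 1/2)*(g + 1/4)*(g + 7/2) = g^3 + 13*g^2/4 - g - 7/16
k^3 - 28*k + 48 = (k - 4)*(k - 2)*(k + 6)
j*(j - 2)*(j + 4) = j^3 + 2*j^2 - 8*j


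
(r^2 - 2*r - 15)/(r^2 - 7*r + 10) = (r + 3)/(r - 2)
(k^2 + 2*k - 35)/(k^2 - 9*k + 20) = (k + 7)/(k - 4)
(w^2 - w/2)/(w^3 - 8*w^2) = (w - 1/2)/(w*(w - 8))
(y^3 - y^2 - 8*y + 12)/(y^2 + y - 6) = y - 2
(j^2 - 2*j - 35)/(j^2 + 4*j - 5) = (j - 7)/(j - 1)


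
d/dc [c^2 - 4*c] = 2*c - 4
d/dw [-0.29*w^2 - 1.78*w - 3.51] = -0.58*w - 1.78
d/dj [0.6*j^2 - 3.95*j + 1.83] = 1.2*j - 3.95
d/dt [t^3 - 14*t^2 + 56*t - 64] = 3*t^2 - 28*t + 56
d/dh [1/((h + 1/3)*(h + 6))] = 3*(-6*h - 19)/(9*h^4 + 114*h^3 + 397*h^2 + 228*h + 36)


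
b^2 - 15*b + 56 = (b - 8)*(b - 7)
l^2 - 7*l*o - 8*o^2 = (l - 8*o)*(l + o)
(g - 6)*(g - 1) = g^2 - 7*g + 6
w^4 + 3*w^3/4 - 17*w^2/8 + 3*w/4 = w*(w - 3/4)*(w - 1/2)*(w + 2)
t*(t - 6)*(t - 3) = t^3 - 9*t^2 + 18*t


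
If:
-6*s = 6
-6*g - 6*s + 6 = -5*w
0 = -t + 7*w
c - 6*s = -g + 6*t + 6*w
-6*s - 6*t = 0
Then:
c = -53/42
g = 89/42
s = -1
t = 1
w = 1/7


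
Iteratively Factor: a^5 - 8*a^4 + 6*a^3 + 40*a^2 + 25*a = (a + 1)*(a^4 - 9*a^3 + 15*a^2 + 25*a) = (a - 5)*(a + 1)*(a^3 - 4*a^2 - 5*a) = (a - 5)*(a + 1)^2*(a^2 - 5*a) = a*(a - 5)*(a + 1)^2*(a - 5)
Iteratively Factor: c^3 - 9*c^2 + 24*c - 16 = (c - 4)*(c^2 - 5*c + 4) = (c - 4)^2*(c - 1)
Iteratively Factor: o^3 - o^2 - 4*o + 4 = (o - 1)*(o^2 - 4) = (o - 2)*(o - 1)*(o + 2)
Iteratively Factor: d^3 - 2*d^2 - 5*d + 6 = (d - 3)*(d^2 + d - 2) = (d - 3)*(d - 1)*(d + 2)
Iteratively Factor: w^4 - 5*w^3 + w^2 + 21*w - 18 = (w + 2)*(w^3 - 7*w^2 + 15*w - 9) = (w - 1)*(w + 2)*(w^2 - 6*w + 9) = (w - 3)*(w - 1)*(w + 2)*(w - 3)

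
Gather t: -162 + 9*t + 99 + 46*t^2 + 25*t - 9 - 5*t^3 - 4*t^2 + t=-5*t^3 + 42*t^2 + 35*t - 72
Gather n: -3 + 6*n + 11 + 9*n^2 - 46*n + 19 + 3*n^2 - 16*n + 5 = 12*n^2 - 56*n + 32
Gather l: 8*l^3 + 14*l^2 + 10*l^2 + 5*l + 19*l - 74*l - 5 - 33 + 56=8*l^3 + 24*l^2 - 50*l + 18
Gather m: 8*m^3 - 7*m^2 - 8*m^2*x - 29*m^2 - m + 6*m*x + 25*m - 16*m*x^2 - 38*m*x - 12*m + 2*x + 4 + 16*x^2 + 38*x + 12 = 8*m^3 + m^2*(-8*x - 36) + m*(-16*x^2 - 32*x + 12) + 16*x^2 + 40*x + 16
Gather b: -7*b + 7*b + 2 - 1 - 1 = 0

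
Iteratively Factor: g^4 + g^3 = (g)*(g^3 + g^2) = g^2*(g^2 + g) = g^3*(g + 1)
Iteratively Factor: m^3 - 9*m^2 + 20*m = (m - 5)*(m^2 - 4*m) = (m - 5)*(m - 4)*(m)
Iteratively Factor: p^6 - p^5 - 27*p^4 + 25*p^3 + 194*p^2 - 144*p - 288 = (p + 1)*(p^5 - 2*p^4 - 25*p^3 + 50*p^2 + 144*p - 288) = (p - 2)*(p + 1)*(p^4 - 25*p^2 + 144) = (p - 4)*(p - 2)*(p + 1)*(p^3 + 4*p^2 - 9*p - 36) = (p - 4)*(p - 2)*(p + 1)*(p + 4)*(p^2 - 9) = (p - 4)*(p - 2)*(p + 1)*(p + 3)*(p + 4)*(p - 3)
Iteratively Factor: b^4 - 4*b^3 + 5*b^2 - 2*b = (b - 2)*(b^3 - 2*b^2 + b) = (b - 2)*(b - 1)*(b^2 - b) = (b - 2)*(b - 1)^2*(b)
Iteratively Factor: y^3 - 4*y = (y - 2)*(y^2 + 2*y) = y*(y - 2)*(y + 2)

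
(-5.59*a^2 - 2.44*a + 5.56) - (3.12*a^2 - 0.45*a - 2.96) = -8.71*a^2 - 1.99*a + 8.52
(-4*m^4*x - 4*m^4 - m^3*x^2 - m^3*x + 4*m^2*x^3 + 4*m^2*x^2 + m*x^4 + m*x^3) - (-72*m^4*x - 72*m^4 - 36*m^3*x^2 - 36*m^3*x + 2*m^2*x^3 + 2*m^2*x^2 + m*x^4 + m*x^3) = 68*m^4*x + 68*m^4 + 35*m^3*x^2 + 35*m^3*x + 2*m^2*x^3 + 2*m^2*x^2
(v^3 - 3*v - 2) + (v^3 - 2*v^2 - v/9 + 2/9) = 2*v^3 - 2*v^2 - 28*v/9 - 16/9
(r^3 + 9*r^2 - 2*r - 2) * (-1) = -r^3 - 9*r^2 + 2*r + 2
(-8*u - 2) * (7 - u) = 8*u^2 - 54*u - 14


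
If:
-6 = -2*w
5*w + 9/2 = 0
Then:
No Solution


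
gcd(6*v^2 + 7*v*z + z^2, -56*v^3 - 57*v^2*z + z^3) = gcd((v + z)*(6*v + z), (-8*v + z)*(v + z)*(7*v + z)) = v + z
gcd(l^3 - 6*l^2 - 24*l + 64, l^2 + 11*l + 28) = l + 4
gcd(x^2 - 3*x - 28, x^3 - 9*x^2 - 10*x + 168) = x^2 - 3*x - 28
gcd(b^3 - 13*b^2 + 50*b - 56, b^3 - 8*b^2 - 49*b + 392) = b - 7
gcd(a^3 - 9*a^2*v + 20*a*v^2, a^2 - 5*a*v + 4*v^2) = -a + 4*v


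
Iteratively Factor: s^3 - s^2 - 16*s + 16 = (s - 4)*(s^2 + 3*s - 4) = (s - 4)*(s + 4)*(s - 1)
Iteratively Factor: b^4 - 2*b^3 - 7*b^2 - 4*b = (b + 1)*(b^3 - 3*b^2 - 4*b) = (b - 4)*(b + 1)*(b^2 + b) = (b - 4)*(b + 1)^2*(b)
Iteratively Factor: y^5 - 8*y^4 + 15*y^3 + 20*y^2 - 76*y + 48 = (y + 2)*(y^4 - 10*y^3 + 35*y^2 - 50*y + 24) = (y - 3)*(y + 2)*(y^3 - 7*y^2 + 14*y - 8) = (y - 3)*(y - 1)*(y + 2)*(y^2 - 6*y + 8) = (y - 4)*(y - 3)*(y - 1)*(y + 2)*(y - 2)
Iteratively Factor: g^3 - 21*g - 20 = (g - 5)*(g^2 + 5*g + 4) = (g - 5)*(g + 1)*(g + 4)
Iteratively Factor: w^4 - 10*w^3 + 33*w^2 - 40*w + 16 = (w - 4)*(w^3 - 6*w^2 + 9*w - 4) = (w - 4)*(w - 1)*(w^2 - 5*w + 4) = (w - 4)*(w - 1)^2*(w - 4)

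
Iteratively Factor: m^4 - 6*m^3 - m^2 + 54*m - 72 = (m - 4)*(m^3 - 2*m^2 - 9*m + 18) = (m - 4)*(m + 3)*(m^2 - 5*m + 6) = (m - 4)*(m - 2)*(m + 3)*(m - 3)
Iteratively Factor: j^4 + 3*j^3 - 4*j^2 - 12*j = (j - 2)*(j^3 + 5*j^2 + 6*j) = (j - 2)*(j + 3)*(j^2 + 2*j) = (j - 2)*(j + 2)*(j + 3)*(j)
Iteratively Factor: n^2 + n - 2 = (n + 2)*(n - 1)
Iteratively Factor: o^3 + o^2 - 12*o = (o + 4)*(o^2 - 3*o) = o*(o + 4)*(o - 3)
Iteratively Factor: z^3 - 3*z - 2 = (z - 2)*(z^2 + 2*z + 1) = (z - 2)*(z + 1)*(z + 1)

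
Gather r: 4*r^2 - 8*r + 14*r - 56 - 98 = 4*r^2 + 6*r - 154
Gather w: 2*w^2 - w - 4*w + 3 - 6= 2*w^2 - 5*w - 3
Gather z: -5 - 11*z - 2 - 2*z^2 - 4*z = -2*z^2 - 15*z - 7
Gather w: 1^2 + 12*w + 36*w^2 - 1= 36*w^2 + 12*w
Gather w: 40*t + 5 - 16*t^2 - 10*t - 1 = -16*t^2 + 30*t + 4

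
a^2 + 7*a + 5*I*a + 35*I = (a + 7)*(a + 5*I)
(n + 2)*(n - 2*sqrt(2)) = n^2 - 2*sqrt(2)*n + 2*n - 4*sqrt(2)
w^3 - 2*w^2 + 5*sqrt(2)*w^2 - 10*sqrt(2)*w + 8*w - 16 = (w - 2)*(w + sqrt(2))*(w + 4*sqrt(2))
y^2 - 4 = (y - 2)*(y + 2)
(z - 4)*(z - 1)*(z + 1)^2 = z^4 - 3*z^3 - 5*z^2 + 3*z + 4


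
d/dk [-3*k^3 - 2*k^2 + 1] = k*(-9*k - 4)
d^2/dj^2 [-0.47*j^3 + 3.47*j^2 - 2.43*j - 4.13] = 6.94 - 2.82*j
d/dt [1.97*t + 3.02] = 1.97000000000000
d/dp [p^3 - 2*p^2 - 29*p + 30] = 3*p^2 - 4*p - 29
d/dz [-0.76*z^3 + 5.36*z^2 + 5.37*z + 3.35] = -2.28*z^2 + 10.72*z + 5.37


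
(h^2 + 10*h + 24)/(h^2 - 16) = (h + 6)/(h - 4)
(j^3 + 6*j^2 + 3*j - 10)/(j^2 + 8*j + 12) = (j^2 + 4*j - 5)/(j + 6)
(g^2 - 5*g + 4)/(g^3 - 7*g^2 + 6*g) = (g - 4)/(g*(g - 6))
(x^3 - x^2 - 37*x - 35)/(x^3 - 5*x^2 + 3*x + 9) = (x^2 - 2*x - 35)/(x^2 - 6*x + 9)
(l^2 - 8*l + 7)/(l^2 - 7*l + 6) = (l - 7)/(l - 6)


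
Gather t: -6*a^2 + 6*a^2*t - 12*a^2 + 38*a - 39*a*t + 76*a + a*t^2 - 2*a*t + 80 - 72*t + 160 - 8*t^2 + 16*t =-18*a^2 + 114*a + t^2*(a - 8) + t*(6*a^2 - 41*a - 56) + 240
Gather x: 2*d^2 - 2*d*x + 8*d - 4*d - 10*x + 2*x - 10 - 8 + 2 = 2*d^2 + 4*d + x*(-2*d - 8) - 16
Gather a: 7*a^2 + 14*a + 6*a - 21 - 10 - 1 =7*a^2 + 20*a - 32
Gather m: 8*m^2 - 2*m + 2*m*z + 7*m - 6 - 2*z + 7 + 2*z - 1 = 8*m^2 + m*(2*z + 5)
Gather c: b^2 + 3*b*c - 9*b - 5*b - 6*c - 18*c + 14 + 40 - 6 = b^2 - 14*b + c*(3*b - 24) + 48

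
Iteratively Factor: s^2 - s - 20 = (s - 5)*(s + 4)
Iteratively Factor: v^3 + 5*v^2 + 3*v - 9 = (v + 3)*(v^2 + 2*v - 3) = (v - 1)*(v + 3)*(v + 3)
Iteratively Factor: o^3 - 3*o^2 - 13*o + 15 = (o - 5)*(o^2 + 2*o - 3) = (o - 5)*(o + 3)*(o - 1)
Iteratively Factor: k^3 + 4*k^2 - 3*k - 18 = (k - 2)*(k^2 + 6*k + 9) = (k - 2)*(k + 3)*(k + 3)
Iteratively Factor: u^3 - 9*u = (u + 3)*(u^2 - 3*u) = (u - 3)*(u + 3)*(u)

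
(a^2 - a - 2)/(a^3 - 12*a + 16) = (a + 1)/(a^2 + 2*a - 8)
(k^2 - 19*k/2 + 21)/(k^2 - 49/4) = 2*(k - 6)/(2*k + 7)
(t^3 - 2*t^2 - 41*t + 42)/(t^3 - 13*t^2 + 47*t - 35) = (t + 6)/(t - 5)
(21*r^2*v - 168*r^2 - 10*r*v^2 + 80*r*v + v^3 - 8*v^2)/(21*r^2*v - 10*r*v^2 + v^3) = (v - 8)/v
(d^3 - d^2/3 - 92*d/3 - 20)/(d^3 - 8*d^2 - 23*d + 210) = (d + 2/3)/(d - 7)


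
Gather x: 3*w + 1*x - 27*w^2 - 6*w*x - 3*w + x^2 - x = -27*w^2 - 6*w*x + x^2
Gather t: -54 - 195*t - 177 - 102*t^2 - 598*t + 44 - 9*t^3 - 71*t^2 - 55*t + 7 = -9*t^3 - 173*t^2 - 848*t - 180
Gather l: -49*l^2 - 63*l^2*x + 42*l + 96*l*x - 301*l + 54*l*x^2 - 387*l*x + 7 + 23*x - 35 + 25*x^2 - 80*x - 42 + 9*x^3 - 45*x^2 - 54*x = l^2*(-63*x - 49) + l*(54*x^2 - 291*x - 259) + 9*x^3 - 20*x^2 - 111*x - 70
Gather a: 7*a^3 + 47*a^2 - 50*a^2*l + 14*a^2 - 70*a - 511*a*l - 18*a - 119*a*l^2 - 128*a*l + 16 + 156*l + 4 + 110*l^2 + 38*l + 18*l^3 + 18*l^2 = 7*a^3 + a^2*(61 - 50*l) + a*(-119*l^2 - 639*l - 88) + 18*l^3 + 128*l^2 + 194*l + 20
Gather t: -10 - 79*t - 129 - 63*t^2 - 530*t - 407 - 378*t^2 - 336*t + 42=-441*t^2 - 945*t - 504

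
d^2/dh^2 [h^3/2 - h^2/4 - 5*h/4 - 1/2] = 3*h - 1/2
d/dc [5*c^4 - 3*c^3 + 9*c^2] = c*(20*c^2 - 9*c + 18)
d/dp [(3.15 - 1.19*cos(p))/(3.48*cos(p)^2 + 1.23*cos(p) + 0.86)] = (-4.1412*cos(p)^2 + 21.924*cos(p) + 4.8979)*sin(p)/(12.1104*cos(p)^4 + 8.5608*cos(p)^3 + 7.4985*cos(p)^2 + 2.1156*cos(p) + 0.7396)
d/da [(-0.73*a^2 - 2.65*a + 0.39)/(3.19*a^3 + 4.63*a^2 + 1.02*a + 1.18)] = (2.3287*a^4 + 16.907*a^3 + 7.7926*a^2 - 5.3342*a - 3.5248)/(10.1761*a^6 + 29.5394*a^5 + 27.9445*a^4 + 16.9736*a^3 + 11.9672*a^2 + 2.4072*a + 1.3924)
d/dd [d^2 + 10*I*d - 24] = 2*d + 10*I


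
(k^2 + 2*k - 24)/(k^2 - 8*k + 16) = (k + 6)/(k - 4)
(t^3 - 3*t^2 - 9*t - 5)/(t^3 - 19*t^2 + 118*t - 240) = (t^2 + 2*t + 1)/(t^2 - 14*t + 48)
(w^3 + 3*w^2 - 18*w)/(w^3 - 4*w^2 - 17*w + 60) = w*(w + 6)/(w^2 - w - 20)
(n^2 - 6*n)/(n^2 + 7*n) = (n - 6)/(n + 7)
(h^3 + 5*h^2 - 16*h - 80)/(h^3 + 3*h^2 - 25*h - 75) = (h^2 - 16)/(h^2 - 2*h - 15)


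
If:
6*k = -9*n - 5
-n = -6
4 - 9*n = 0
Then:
No Solution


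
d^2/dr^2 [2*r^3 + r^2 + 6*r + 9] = 12*r + 2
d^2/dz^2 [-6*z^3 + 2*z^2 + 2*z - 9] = 4 - 36*z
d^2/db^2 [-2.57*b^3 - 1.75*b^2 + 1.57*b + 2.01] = -15.42*b - 3.5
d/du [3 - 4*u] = -4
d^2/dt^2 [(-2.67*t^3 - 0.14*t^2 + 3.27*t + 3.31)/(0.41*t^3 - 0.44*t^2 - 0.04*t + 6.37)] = (-1.77635683940025e-15*t^7 - 1.010404*t^6 + 3.035394*t^5 + 86.802576*t^4 - 18.03222*t^3 - 97.236372*t^2 - 646.569828*t + 8.869988)/(0.068921*t^9 - 0.221892*t^8 + 0.217956*t^7 + 3.170503*t^6 - 6.916152*t^5 + 3.070776*t^4 + 50.582195*t^3 - 53.530932*t^2 - 4.869228*t + 258.474853)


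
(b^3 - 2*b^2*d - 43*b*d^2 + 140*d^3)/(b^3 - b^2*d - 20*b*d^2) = (b^2 + 3*b*d - 28*d^2)/(b*(b + 4*d))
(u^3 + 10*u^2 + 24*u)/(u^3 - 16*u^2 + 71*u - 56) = u*(u^2 + 10*u + 24)/(u^3 - 16*u^2 + 71*u - 56)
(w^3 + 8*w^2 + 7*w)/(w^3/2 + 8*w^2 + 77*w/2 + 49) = 2*w*(w + 1)/(w^2 + 9*w + 14)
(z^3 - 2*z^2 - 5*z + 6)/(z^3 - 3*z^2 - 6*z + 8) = (z - 3)/(z - 4)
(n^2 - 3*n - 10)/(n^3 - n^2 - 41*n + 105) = (n + 2)/(n^2 + 4*n - 21)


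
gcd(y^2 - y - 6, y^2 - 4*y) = 1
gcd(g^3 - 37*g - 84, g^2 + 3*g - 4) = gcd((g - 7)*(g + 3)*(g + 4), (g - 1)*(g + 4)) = g + 4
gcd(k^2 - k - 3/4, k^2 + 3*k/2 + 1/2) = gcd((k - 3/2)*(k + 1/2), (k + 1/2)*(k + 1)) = k + 1/2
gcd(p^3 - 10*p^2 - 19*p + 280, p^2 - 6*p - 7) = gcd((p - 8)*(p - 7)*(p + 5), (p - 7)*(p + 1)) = p - 7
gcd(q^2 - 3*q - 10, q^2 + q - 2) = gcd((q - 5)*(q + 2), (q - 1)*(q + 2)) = q + 2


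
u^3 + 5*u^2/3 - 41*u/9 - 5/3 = (u - 5/3)*(u + 1/3)*(u + 3)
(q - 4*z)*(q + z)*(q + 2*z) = q^3 - q^2*z - 10*q*z^2 - 8*z^3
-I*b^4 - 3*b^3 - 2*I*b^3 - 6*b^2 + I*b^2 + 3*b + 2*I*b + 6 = (b + 1)*(b + 2)*(b - 3*I)*(-I*b + I)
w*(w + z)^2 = w^3 + 2*w^2*z + w*z^2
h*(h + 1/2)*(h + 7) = h^3 + 15*h^2/2 + 7*h/2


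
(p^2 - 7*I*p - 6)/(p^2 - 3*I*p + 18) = (p - I)/(p + 3*I)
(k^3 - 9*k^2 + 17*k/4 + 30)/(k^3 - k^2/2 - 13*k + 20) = (k^2 - 13*k/2 - 12)/(k^2 + 2*k - 8)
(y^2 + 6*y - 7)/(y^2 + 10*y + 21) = (y - 1)/(y + 3)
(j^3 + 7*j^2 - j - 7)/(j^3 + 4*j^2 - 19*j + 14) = (j + 1)/(j - 2)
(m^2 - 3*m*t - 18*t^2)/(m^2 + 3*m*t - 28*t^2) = (m^2 - 3*m*t - 18*t^2)/(m^2 + 3*m*t - 28*t^2)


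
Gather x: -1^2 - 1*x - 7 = -x - 8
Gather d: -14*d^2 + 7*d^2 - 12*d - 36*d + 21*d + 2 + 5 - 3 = -7*d^2 - 27*d + 4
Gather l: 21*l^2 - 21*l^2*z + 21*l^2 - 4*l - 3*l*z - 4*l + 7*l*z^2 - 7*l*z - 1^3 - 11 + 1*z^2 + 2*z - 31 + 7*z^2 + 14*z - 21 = l^2*(42 - 21*z) + l*(7*z^2 - 10*z - 8) + 8*z^2 + 16*z - 64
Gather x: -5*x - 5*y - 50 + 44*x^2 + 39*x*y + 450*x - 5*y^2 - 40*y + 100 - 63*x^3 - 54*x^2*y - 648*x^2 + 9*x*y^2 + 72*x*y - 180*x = -63*x^3 + x^2*(-54*y - 604) + x*(9*y^2 + 111*y + 265) - 5*y^2 - 45*y + 50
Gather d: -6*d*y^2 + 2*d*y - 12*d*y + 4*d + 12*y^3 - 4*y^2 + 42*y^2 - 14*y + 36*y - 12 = d*(-6*y^2 - 10*y + 4) + 12*y^3 + 38*y^2 + 22*y - 12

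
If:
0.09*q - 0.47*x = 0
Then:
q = 5.22222222222222*x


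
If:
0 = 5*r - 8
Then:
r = 8/5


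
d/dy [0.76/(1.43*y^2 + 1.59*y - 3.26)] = (-2.1736*y - 1.2084)/(1.43*y^2 + 1.59*y - 3.26)^2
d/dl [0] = 0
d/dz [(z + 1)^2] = 2*z + 2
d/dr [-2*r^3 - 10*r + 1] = -6*r^2 - 10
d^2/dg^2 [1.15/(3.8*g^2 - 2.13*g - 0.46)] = (33.212*g^2 - 18.6162*g - 1.15*(7.6*g - 2.13)*(15.2*g - 4.26) - 4.0204)/(-3.8*g^2 + 2.13*g + 0.46)^3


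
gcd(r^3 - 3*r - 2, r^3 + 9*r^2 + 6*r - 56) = r - 2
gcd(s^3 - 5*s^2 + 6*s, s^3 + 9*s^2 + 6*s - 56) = s - 2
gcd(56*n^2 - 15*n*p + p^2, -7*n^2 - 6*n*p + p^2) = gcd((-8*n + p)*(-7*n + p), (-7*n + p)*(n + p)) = -7*n + p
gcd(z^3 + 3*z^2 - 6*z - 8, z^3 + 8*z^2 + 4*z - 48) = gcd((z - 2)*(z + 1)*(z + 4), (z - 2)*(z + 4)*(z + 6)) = z^2 + 2*z - 8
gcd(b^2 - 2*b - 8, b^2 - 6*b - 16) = b + 2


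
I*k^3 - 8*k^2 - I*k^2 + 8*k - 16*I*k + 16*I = (k + 4*I)^2*(I*k - I)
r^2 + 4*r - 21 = (r - 3)*(r + 7)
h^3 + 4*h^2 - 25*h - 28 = (h - 4)*(h + 1)*(h + 7)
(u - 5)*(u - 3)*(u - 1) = u^3 - 9*u^2 + 23*u - 15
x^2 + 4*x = x*(x + 4)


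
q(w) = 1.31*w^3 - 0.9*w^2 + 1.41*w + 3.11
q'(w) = 3.93*w^2 - 1.8*w + 1.41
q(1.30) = 6.30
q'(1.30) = 5.71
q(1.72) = 9.54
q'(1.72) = 9.94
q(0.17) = 3.33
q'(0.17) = 1.22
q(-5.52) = -252.43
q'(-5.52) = 131.09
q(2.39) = 19.22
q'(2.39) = 19.56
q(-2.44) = -24.72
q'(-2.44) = 29.20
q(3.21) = 41.69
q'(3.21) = 36.13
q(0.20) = 3.37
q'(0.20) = 1.21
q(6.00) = 262.13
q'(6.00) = 132.09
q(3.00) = 34.61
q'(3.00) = 31.38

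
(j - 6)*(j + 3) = j^2 - 3*j - 18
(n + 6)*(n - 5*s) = n^2 - 5*n*s + 6*n - 30*s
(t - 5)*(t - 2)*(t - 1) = t^3 - 8*t^2 + 17*t - 10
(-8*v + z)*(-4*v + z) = 32*v^2 - 12*v*z + z^2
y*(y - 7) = y^2 - 7*y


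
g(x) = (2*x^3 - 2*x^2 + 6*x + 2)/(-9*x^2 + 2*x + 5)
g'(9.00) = -0.21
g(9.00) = -1.92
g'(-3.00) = -0.15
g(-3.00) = 1.07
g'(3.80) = -0.15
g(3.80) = -0.90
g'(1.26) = 3.14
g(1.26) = -1.53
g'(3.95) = -0.16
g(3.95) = -0.92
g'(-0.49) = 10.24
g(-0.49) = -0.89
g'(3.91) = -0.16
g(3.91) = -0.92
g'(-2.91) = -0.14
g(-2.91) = 1.06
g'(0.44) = 2.84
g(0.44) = 1.07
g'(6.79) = -0.20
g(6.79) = -1.45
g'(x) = (18*x - 2)*(2*x^3 - 2*x^2 + 6*x + 2)/(-9*x^2 + 2*x + 5)^2 + (6*x^2 - 4*x + 6)/(-9*x^2 + 2*x + 5) = 2*(-9*x^4 + 4*x^3 + 40*x^2 + 8*x + 13)/(81*x^4 - 36*x^3 - 86*x^2 + 20*x + 25)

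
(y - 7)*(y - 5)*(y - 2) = y^3 - 14*y^2 + 59*y - 70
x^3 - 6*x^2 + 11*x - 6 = (x - 3)*(x - 2)*(x - 1)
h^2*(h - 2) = h^3 - 2*h^2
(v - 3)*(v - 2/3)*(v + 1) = v^3 - 8*v^2/3 - 5*v/3 + 2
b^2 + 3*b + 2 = (b + 1)*(b + 2)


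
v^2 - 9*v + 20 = (v - 5)*(v - 4)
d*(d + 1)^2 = d^3 + 2*d^2 + d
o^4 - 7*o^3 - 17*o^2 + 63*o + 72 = (o - 8)*(o - 3)*(o + 1)*(o + 3)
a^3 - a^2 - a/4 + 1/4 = (a - 1)*(a - 1/2)*(a + 1/2)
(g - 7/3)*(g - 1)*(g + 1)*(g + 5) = g^4 + 8*g^3/3 - 38*g^2/3 - 8*g/3 + 35/3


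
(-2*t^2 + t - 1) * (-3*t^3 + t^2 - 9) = 6*t^5 - 5*t^4 + 4*t^3 + 17*t^2 - 9*t + 9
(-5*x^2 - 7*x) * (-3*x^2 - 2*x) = 15*x^4 + 31*x^3 + 14*x^2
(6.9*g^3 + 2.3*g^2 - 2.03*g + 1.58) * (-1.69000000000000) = -11.661*g^3 - 3.887*g^2 + 3.4307*g - 2.6702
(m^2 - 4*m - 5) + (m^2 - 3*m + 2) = 2*m^2 - 7*m - 3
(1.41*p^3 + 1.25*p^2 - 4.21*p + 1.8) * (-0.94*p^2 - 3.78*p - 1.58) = -1.3254*p^5 - 6.5048*p^4 - 2.9954*p^3 + 12.2468*p^2 - 0.152199999999999*p - 2.844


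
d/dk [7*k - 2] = 7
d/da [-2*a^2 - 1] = -4*a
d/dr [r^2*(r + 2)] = r*(3*r + 4)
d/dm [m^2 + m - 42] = 2*m + 1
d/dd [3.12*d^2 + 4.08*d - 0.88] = 6.24*d + 4.08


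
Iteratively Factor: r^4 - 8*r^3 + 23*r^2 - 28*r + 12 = (r - 1)*(r^3 - 7*r^2 + 16*r - 12) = (r - 3)*(r - 1)*(r^2 - 4*r + 4) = (r - 3)*(r - 2)*(r - 1)*(r - 2)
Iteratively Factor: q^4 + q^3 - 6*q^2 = (q - 2)*(q^3 + 3*q^2) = q*(q - 2)*(q^2 + 3*q) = q^2*(q - 2)*(q + 3)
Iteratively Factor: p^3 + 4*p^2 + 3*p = (p)*(p^2 + 4*p + 3) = p*(p + 1)*(p + 3)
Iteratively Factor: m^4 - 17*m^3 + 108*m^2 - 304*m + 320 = (m - 4)*(m^3 - 13*m^2 + 56*m - 80) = (m - 4)^2*(m^2 - 9*m + 20) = (m - 4)^3*(m - 5)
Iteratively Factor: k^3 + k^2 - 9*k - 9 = (k + 1)*(k^2 - 9) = (k + 1)*(k + 3)*(k - 3)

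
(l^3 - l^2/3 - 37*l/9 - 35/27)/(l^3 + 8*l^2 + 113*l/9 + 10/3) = (l - 7/3)/(l + 6)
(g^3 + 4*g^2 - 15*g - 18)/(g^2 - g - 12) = (-g^3 - 4*g^2 + 15*g + 18)/(-g^2 + g + 12)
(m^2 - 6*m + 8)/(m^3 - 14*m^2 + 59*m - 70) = (m - 4)/(m^2 - 12*m + 35)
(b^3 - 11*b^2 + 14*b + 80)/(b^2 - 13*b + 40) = b + 2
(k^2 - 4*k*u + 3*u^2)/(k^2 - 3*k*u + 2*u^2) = (-k + 3*u)/(-k + 2*u)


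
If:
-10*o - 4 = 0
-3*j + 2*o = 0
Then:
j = -4/15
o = -2/5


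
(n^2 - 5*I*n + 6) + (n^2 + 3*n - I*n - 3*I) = 2*n^2 + 3*n - 6*I*n + 6 - 3*I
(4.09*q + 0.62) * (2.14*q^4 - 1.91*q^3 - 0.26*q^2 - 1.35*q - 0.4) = 8.7526*q^5 - 6.4851*q^4 - 2.2476*q^3 - 5.6827*q^2 - 2.473*q - 0.248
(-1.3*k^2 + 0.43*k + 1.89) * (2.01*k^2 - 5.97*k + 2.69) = -2.613*k^4 + 8.6253*k^3 - 2.2652*k^2 - 10.1266*k + 5.0841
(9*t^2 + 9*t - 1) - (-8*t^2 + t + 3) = 17*t^2 + 8*t - 4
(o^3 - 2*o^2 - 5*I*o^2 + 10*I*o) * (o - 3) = o^4 - 5*o^3 - 5*I*o^3 + 6*o^2 + 25*I*o^2 - 30*I*o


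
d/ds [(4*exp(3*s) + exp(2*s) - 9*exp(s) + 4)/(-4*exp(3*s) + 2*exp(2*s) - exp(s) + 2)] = (12*exp(4*s) - 80*exp(3*s) + 89*exp(2*s) - 12*exp(s) - 14)*exp(s)/(16*exp(6*s) - 16*exp(5*s) + 12*exp(4*s) - 20*exp(3*s) + 9*exp(2*s) - 4*exp(s) + 4)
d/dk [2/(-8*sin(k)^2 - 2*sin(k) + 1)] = 4*(8*sin(k) + 1)*cos(k)/(8*sin(k)^2 + 2*sin(k) - 1)^2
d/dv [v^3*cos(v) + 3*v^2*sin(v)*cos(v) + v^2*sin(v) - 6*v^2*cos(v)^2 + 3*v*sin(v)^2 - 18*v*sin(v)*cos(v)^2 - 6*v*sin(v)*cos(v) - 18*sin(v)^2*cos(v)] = -v^3*sin(v) + 6*v^2*sin(2*v) + 4*v^2*cos(v) + 3*v^2*cos(2*v) + 2*v*sin(v) + 6*v*sin(2*v) - 9*v*cos(v)/2 - 12*v*cos(2*v) - 27*v*cos(3*v)/2 - 6*v - 3*sin(2*v) - 18*sin(3*v) - 3*cos(2*v)/2 + 3/2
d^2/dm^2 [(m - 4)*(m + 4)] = 2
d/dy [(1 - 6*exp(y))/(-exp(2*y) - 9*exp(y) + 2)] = (-6*exp(2*y) + 2*exp(y) - 3)*exp(y)/(exp(4*y) + 18*exp(3*y) + 77*exp(2*y) - 36*exp(y) + 4)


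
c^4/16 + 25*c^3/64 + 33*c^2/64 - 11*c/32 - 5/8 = (c/4 + 1/2)*(c/4 + 1)*(c - 1)*(c + 5/4)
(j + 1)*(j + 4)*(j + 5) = j^3 + 10*j^2 + 29*j + 20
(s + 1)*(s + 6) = s^2 + 7*s + 6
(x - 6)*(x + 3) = x^2 - 3*x - 18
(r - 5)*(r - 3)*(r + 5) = r^3 - 3*r^2 - 25*r + 75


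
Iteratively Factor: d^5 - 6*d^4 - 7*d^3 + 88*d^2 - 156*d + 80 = (d + 4)*(d^4 - 10*d^3 + 33*d^2 - 44*d + 20) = (d - 2)*(d + 4)*(d^3 - 8*d^2 + 17*d - 10) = (d - 5)*(d - 2)*(d + 4)*(d^2 - 3*d + 2) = (d - 5)*(d - 2)^2*(d + 4)*(d - 1)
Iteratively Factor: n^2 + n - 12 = (n - 3)*(n + 4)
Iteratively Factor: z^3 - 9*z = (z)*(z^2 - 9) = z*(z + 3)*(z - 3)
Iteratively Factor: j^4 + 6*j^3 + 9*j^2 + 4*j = (j)*(j^3 + 6*j^2 + 9*j + 4) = j*(j + 1)*(j^2 + 5*j + 4) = j*(j + 1)*(j + 4)*(j + 1)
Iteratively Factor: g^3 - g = (g)*(g^2 - 1) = g*(g - 1)*(g + 1)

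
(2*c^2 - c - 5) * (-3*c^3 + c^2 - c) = -6*c^5 + 5*c^4 + 12*c^3 - 4*c^2 + 5*c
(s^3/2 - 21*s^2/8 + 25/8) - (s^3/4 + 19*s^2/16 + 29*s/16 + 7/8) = s^3/4 - 61*s^2/16 - 29*s/16 + 9/4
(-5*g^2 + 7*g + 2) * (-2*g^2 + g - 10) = 10*g^4 - 19*g^3 + 53*g^2 - 68*g - 20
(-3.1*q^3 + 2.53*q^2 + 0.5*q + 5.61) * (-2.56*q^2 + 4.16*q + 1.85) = 7.936*q^5 - 19.3728*q^4 + 3.5098*q^3 - 7.6011*q^2 + 24.2626*q + 10.3785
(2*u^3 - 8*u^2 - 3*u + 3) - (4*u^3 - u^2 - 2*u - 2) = -2*u^3 - 7*u^2 - u + 5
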